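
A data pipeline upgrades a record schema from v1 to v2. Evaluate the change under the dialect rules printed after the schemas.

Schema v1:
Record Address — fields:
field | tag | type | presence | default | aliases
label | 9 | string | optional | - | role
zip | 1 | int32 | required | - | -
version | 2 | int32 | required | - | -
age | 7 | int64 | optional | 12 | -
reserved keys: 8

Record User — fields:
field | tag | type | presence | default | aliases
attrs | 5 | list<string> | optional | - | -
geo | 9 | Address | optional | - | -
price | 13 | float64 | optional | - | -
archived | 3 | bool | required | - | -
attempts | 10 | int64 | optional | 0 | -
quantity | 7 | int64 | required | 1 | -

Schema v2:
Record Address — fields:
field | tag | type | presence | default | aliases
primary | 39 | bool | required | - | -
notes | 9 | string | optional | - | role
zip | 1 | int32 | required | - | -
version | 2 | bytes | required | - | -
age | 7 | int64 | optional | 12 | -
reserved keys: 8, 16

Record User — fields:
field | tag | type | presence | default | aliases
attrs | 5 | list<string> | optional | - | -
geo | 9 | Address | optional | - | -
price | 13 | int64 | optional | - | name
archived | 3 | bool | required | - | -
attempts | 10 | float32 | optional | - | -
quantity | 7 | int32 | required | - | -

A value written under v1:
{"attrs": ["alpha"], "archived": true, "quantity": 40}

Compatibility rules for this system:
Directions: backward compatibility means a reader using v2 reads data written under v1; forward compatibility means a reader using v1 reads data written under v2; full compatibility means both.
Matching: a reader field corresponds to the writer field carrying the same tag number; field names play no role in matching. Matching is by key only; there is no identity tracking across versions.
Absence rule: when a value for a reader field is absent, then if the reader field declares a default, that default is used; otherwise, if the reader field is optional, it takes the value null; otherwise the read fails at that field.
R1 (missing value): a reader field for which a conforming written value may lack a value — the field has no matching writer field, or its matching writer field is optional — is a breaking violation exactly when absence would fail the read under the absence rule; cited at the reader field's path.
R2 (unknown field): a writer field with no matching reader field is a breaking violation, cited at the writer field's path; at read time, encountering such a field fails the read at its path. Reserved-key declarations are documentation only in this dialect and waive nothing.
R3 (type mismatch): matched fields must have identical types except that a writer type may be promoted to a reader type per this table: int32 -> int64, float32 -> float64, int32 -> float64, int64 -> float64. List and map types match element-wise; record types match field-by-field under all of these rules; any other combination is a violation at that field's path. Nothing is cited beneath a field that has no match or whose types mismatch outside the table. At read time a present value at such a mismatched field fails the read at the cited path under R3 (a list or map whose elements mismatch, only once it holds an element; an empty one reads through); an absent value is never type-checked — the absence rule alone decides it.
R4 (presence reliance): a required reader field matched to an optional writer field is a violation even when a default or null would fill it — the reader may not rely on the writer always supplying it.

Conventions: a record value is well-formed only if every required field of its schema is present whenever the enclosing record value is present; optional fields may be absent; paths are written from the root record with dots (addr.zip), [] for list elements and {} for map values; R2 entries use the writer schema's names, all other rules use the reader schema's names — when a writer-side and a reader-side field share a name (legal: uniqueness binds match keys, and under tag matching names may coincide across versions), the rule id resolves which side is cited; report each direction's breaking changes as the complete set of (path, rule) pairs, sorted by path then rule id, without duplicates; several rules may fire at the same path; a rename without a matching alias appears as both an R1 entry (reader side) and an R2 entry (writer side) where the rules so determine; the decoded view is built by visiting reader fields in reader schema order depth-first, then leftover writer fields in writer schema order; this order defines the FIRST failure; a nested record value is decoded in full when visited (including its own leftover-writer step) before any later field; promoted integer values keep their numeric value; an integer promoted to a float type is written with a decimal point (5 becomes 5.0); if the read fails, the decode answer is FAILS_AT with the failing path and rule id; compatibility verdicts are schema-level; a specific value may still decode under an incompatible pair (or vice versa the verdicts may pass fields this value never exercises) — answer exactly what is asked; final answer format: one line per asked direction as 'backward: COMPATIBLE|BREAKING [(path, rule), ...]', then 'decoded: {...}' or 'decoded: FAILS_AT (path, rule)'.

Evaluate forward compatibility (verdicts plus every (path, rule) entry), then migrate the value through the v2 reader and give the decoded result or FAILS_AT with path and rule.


forward: BREAKING [(attempts, R3), (geo.primary, R2), (geo.version, R3)]; decoded: FAILS_AT (quantity, R3)

each type pair in User: writer, then reader
forward for User (reader v1, writer v2):
  list<string> -> list<string>, writer optional: attrs aligns to attrs
  Address -> Address, writer optional: geo aligns to geo
  int64 -> float64, writer optional: price aligns to price
  bool -> bool, writer required: archived aligns to archived
  float32 -> int64, writer optional: attempts aligns to attempts
  int32 -> int64, writer required: quantity aligns to quantity
  string -> string, writer optional: geo.label aligns to geo.notes
  int32 -> int32, writer required: geo.zip aligns to geo.zip
  bytes -> int32, writer required: geo.version aligns to geo.version
  int64 -> int64, writer optional: geo.age aligns to geo.age
  leftover writer field: geo.primary
  rule R3 violated at attempts
  rule R2 violated at geo.primary
  rule R3 violated at geo.version
  => 3 violation(s): forward is BREAKING for User
migrating the User value to v2:
  attrs := ["alpha"]
  geo := null (absent, optional -> null)
  price := null (absent, optional -> null)
  archived := true
  attempts := null (absent, optional -> null)
  read fails at quantity under R3
  => FAILS_AT (quantity, R3)
ruling out the remaining User differences:
  field price in record User: type float64 changed to int64 -> affects backward compatibility only, which is not asked
  renamed field label to notes in record Address -> no rule fires on it in User's dialect; the asked verdict holds


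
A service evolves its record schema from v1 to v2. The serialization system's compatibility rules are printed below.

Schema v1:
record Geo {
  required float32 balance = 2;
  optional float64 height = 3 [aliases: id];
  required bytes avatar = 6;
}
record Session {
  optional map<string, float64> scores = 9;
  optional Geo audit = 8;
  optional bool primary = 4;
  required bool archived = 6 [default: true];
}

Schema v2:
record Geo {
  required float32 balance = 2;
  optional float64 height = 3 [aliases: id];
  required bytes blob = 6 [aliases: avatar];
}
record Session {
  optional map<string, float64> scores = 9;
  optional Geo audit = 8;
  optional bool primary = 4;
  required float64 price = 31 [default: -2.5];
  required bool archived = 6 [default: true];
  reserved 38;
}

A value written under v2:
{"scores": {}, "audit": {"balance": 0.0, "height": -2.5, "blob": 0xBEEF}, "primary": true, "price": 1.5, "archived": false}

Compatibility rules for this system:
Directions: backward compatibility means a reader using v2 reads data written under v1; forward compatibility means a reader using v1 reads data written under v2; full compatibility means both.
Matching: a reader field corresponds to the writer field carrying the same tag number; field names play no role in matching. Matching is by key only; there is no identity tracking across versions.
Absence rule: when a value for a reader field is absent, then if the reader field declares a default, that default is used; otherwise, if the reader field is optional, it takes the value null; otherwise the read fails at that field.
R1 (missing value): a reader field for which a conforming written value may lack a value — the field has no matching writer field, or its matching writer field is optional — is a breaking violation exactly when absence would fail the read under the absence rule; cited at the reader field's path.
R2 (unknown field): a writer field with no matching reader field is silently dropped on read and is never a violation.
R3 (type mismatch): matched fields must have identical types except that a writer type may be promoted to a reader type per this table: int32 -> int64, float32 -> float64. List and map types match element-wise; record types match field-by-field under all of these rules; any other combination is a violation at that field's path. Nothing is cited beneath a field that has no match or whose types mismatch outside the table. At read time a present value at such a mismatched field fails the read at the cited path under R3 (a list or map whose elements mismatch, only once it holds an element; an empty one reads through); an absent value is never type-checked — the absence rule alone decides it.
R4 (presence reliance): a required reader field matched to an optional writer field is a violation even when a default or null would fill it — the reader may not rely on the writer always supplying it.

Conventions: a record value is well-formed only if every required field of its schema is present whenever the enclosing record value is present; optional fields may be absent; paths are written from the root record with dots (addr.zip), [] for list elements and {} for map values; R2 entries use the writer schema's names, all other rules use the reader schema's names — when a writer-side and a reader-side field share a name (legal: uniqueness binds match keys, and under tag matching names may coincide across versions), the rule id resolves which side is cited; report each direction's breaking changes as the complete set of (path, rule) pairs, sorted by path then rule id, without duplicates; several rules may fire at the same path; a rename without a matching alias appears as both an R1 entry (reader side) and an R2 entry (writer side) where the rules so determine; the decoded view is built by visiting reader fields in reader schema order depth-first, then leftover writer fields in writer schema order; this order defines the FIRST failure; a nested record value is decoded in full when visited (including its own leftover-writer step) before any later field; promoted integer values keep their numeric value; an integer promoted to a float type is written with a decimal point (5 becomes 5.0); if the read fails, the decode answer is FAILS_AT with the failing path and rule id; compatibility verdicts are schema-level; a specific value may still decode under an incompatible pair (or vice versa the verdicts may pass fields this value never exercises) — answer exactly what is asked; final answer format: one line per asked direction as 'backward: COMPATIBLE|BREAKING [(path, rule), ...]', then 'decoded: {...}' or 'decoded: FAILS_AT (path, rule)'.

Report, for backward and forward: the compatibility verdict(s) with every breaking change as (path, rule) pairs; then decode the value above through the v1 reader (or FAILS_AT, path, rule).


backward: COMPATIBLE []; forward: COMPATIBLE []; decoded: {"scores": {}, "audit": {"balance": 0.0, "height": -2.5, "avatar": 0xBEEF}, "primary": true, "archived": false}

each type pair in Session: writer, then reader
backward on Session — v2 reading data written by v1:
  map<string, float64> -> map<string, float64>, writer optional: scores aligns to scores
  Geo -> Geo, writer optional: audit aligns to audit
  bool -> bool, writer optional: primary aligns to primary
  price: no writer match
  bool -> bool, writer required: archived aligns to archived
  float32 -> float32, writer required: audit.balance aligns to audit.balance
  float64 -> float64, writer optional: audit.height aligns to audit.height
  bytes -> bytes, writer required: audit.blob aligns to audit.avatar
  nothing fires on Session: backward is COMPATIBLE
forward on Session — v1 reading data written by v2:
  map<string, float64> -> map<string, float64>, writer optional: scores aligns to scores
  Geo -> Geo, writer optional: audit aligns to audit
  bool -> bool, writer optional: primary aligns to primary
  bool -> bool, writer required: archived aligns to archived
  writer field price has no reader counterpart
  float32 -> float32, writer required: audit.balance aligns to audit.balance
  float64 -> float64, writer optional: audit.height aligns to audit.height
  bytes -> bytes, writer required: audit.avatar aligns to audit.blob
  nothing fires on Session: forward is COMPATIBLE
decode (reader v1):
  scores := {}
  audit.balance := 0.0
  audit.height := -2.5
  audit.avatar := 0xBEEF (from writer blob)
  primary := true
  archived := false
  writer price: no reader field; dropped
  => decoded: {"scores": {}, "audit": {"balance": 0.0, "height": -2.5, "avatar": 0xBEEF}, "primary": true, "archived": false}


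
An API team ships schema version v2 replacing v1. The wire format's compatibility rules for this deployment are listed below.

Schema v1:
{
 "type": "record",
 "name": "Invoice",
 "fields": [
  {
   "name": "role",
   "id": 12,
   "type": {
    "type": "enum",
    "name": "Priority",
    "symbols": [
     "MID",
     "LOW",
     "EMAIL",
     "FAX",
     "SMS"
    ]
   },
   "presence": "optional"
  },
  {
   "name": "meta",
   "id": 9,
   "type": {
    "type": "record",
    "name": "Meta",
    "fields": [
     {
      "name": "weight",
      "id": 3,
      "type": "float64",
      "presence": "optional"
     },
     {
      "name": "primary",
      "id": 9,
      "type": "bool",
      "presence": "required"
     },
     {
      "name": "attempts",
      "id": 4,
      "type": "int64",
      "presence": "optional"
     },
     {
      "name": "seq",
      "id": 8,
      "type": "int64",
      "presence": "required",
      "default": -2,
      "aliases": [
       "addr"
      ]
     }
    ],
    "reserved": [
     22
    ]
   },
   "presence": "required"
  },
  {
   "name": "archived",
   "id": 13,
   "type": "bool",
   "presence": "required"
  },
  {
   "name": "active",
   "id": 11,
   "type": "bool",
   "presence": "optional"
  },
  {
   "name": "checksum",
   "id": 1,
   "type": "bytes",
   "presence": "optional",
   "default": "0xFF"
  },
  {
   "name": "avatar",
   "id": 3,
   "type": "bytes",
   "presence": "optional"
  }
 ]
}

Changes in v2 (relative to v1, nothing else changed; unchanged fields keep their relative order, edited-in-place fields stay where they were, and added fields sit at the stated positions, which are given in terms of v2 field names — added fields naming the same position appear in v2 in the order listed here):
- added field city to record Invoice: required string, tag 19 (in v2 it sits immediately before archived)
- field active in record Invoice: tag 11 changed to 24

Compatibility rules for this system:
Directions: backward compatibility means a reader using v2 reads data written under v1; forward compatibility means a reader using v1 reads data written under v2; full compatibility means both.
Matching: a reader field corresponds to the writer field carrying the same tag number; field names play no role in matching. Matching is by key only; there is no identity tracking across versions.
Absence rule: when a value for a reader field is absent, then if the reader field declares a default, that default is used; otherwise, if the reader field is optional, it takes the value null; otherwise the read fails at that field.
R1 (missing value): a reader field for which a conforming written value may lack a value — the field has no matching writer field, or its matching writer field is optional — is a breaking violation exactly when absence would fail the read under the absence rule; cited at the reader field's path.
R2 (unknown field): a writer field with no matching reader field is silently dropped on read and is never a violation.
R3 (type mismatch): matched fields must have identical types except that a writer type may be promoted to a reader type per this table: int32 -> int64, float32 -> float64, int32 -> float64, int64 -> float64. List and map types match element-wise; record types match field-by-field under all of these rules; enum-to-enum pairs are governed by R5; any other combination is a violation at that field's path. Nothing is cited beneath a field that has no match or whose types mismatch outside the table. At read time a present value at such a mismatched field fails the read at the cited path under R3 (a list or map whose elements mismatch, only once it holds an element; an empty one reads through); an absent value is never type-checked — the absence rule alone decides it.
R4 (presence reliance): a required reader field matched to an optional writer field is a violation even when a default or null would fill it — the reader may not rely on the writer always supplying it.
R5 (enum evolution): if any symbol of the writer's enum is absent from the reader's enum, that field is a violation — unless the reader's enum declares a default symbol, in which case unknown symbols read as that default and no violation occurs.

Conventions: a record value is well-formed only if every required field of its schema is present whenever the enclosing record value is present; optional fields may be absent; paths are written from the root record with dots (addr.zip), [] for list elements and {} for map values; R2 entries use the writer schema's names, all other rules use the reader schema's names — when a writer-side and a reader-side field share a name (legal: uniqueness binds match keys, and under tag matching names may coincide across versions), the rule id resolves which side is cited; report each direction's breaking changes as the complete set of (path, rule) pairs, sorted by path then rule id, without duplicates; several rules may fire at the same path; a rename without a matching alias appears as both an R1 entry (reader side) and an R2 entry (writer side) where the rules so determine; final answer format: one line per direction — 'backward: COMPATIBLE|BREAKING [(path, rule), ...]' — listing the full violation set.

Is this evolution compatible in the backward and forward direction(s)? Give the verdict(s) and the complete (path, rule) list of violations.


backward: BREAKING [(city, R1)]; forward: COMPATIBLE []

arrows below run writer -> reader for Invoice
backward for Invoice (reader v2, writer v1):
  role: Priority -> Priority, writer optional; from role
  meta: Meta -> Meta, writer required; from meta
  no writer field matches reader city
  archived: bool -> bool, writer required; from archived
  no writer field matches reader active
  checksum: bytes -> bytes, writer optional; from checksum
  avatar: bytes -> bytes, writer optional; from avatar
  writer field active has no reader counterpart
  meta.weight: float64 -> float64, writer optional; from meta.weight
  meta.primary: bool -> bool, writer required; from meta.primary
  meta.attempts: int64 -> int64, writer optional; from meta.attempts
  meta.seq: int64 -> int64, writer required; from meta.seq
  breaking: (city, R1)
  => backward verdict for Invoice: BREAKING, 1 violation(s)
forward for Invoice (reader v1, writer v2):
  role: Priority -> Priority, writer optional; from role
  meta: Meta -> Meta, writer required; from meta
  archived: bool -> bool, writer required; from archived
  no writer field matches reader active
  checksum: bytes -> bytes, writer optional; from checksum
  avatar: bytes -> bytes, writer optional; from avatar
  writer field city has no reader counterpart
  writer field active has no reader counterpart
  meta.weight: float64 -> float64, writer optional; from meta.weight
  meta.primary: bool -> bool, writer required; from meta.primary
  meta.attempts: int64 -> int64, writer optional; from meta.attempts
  meta.seq: int64 -> int64, writer required; from meta.seq
  => no violations; forward on Invoice: COMPATIBLE


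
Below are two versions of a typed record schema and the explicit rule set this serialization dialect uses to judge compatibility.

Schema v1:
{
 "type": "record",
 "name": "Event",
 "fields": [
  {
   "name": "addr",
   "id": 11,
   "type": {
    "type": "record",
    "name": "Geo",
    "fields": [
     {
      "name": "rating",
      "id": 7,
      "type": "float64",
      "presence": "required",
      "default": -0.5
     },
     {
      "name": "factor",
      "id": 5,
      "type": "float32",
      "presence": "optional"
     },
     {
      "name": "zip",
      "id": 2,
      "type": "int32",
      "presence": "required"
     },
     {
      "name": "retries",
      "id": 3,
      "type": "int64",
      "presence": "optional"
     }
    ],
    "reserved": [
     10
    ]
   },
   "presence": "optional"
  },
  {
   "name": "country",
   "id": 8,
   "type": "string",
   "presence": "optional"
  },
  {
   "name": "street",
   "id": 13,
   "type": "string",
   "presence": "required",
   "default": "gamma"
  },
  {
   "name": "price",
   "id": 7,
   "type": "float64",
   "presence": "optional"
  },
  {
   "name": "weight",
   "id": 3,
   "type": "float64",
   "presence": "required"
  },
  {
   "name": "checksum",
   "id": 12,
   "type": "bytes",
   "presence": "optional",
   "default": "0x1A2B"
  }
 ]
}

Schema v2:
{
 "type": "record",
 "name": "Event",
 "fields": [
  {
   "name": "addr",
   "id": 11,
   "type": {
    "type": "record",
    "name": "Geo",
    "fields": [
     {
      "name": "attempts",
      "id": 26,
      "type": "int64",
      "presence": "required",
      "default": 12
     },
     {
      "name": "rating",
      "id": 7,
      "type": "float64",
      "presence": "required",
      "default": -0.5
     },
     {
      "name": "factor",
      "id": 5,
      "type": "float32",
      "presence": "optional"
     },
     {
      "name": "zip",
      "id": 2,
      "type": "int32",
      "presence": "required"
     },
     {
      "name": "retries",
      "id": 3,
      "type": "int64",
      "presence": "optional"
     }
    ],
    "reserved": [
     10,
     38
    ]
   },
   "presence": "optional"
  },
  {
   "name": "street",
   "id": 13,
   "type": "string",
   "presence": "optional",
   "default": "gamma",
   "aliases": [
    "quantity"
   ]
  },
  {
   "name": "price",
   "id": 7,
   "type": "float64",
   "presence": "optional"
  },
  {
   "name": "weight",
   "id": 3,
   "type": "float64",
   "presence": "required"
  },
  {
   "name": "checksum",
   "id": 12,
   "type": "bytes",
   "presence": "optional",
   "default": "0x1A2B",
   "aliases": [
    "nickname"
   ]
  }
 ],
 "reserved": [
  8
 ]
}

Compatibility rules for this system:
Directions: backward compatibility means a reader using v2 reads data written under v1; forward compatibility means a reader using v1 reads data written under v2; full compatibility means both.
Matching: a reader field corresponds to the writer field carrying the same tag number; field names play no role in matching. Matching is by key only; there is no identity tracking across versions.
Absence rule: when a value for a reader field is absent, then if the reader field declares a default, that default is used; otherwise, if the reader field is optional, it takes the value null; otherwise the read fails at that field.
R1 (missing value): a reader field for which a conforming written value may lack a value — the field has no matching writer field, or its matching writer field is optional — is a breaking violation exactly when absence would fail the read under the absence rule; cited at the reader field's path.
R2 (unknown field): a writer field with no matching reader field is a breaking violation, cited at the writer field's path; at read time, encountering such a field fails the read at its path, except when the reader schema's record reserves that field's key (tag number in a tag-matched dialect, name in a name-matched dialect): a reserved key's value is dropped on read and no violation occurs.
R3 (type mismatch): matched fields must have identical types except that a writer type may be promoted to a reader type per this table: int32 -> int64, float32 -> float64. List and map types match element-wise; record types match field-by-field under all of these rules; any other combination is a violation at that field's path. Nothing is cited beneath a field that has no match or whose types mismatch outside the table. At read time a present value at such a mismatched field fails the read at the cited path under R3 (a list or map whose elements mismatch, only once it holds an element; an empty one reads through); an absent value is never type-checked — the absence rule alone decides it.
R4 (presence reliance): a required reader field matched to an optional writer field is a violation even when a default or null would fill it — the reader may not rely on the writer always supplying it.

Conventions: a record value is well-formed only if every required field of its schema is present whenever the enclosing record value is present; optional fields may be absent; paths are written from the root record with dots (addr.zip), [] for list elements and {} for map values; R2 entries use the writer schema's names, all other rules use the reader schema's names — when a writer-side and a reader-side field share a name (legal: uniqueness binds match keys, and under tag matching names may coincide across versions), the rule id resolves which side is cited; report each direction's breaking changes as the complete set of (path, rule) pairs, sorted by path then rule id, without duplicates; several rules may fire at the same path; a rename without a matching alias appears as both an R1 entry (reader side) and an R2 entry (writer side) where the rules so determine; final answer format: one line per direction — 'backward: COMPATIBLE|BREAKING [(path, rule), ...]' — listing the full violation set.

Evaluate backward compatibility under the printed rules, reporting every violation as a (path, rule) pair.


in Event below, arrows point writer -> reader
backward on Event — v2 reading data written by v1:
  addr: paired with writer addr (Geo -> Geo; writer optional)
  street: paired with writer street (string -> string; writer required)
  price: paired with writer price (float64 -> float64; writer optional)
  weight: paired with writer weight (float64 -> float64; writer required)
  checksum: paired with writer checksum (bytes -> bytes; writer optional)
  country (writer side), unknown to reader
  addr.attempts: no writer-side match
  addr.rating: paired with writer addr.rating (float64 -> float64; writer required)
  addr.factor: paired with writer addr.factor (float32 -> float32; writer optional)
  addr.zip: paired with writer addr.zip (int32 -> int32; writer required)
  addr.retries: paired with writer addr.retries (int64 -> int64; writer optional)
  nothing fires on Event: backward is COMPATIBLE
the other Event changes do not affect what is asked:
  field street in record Event: required changed to optional -> matters only for Event's forward compatibility — outside the asked direction
  removed field country from record Event (its key 8 joins the reserved list) -> inert for the asked Event verdict: nothing fires
  added field attempts to record Geo: required int64, tag 26, default 12 (in v2 it sits immediately before rating) -> matters only for Event's forward compatibility — outside the asked direction

backward: COMPATIBLE []


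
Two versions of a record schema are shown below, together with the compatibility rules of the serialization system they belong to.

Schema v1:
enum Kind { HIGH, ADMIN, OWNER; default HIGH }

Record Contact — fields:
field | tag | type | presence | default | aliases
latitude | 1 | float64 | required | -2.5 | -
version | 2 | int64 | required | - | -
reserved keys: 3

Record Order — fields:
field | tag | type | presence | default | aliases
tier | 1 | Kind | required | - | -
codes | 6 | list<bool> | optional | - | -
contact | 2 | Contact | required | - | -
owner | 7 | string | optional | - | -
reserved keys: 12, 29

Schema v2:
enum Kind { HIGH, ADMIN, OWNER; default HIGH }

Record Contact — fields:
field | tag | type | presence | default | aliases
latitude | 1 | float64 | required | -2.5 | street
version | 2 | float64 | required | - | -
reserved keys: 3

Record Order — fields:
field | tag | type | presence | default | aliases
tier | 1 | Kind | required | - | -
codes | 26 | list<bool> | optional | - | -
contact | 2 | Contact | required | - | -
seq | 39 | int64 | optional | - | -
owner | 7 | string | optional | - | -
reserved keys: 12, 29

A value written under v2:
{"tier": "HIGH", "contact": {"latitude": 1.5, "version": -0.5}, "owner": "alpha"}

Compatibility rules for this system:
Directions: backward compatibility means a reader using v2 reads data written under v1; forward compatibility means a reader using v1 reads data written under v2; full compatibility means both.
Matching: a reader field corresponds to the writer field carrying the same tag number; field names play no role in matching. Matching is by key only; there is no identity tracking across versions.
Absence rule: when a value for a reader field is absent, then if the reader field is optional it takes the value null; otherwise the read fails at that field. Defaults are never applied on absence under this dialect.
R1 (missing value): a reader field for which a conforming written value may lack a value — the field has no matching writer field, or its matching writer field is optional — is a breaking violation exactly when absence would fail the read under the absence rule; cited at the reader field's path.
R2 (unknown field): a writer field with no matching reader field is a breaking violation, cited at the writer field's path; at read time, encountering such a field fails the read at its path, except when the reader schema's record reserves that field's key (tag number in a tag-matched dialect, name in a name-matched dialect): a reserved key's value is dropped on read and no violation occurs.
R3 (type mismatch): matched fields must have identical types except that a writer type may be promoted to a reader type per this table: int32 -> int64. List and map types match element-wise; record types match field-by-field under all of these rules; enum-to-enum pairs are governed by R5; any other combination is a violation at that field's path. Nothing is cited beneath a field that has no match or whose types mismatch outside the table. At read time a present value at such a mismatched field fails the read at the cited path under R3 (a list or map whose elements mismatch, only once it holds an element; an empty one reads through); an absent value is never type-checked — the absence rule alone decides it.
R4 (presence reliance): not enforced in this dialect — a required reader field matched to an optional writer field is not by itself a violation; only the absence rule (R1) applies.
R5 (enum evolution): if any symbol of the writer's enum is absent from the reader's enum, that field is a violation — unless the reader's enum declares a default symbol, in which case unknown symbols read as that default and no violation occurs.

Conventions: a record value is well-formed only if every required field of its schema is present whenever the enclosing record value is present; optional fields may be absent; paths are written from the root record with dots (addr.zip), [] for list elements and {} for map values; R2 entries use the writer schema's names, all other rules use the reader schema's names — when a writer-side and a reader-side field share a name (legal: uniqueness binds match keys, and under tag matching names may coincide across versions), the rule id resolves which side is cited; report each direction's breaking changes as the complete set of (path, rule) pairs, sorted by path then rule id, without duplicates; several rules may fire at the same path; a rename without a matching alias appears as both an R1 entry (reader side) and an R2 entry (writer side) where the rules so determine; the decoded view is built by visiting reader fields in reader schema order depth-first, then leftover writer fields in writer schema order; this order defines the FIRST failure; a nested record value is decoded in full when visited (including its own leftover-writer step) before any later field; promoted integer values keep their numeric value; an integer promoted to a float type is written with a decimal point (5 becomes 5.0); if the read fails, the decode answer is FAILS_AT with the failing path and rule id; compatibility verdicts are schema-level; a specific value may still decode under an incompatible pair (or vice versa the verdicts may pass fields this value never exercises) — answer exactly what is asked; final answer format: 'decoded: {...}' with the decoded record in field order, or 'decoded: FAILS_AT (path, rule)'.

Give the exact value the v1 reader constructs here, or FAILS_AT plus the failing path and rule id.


decoded: FAILS_AT (contact.version, R3)

each type pair in Order: writer, then reader
decode walk for Order under reader schema v1:
  tier := "HIGH"
  codes := null (not supplied -> null)
  contact.latitude := 1.5
  read fails at contact.version under R3
  => FAILS_AT (contact.version, R3)
checking off the Order differences that do not matter here:
  field codes in record Order: tag 6 changed to 26 -> changes Order's schema-level verdicts only — the decode of this value is the same
  added field seq to record Order: optional int64, tag 39 (in v2 it sits immediately before owner) -> changes Order's schema-level verdicts only — the decode of this value is the same


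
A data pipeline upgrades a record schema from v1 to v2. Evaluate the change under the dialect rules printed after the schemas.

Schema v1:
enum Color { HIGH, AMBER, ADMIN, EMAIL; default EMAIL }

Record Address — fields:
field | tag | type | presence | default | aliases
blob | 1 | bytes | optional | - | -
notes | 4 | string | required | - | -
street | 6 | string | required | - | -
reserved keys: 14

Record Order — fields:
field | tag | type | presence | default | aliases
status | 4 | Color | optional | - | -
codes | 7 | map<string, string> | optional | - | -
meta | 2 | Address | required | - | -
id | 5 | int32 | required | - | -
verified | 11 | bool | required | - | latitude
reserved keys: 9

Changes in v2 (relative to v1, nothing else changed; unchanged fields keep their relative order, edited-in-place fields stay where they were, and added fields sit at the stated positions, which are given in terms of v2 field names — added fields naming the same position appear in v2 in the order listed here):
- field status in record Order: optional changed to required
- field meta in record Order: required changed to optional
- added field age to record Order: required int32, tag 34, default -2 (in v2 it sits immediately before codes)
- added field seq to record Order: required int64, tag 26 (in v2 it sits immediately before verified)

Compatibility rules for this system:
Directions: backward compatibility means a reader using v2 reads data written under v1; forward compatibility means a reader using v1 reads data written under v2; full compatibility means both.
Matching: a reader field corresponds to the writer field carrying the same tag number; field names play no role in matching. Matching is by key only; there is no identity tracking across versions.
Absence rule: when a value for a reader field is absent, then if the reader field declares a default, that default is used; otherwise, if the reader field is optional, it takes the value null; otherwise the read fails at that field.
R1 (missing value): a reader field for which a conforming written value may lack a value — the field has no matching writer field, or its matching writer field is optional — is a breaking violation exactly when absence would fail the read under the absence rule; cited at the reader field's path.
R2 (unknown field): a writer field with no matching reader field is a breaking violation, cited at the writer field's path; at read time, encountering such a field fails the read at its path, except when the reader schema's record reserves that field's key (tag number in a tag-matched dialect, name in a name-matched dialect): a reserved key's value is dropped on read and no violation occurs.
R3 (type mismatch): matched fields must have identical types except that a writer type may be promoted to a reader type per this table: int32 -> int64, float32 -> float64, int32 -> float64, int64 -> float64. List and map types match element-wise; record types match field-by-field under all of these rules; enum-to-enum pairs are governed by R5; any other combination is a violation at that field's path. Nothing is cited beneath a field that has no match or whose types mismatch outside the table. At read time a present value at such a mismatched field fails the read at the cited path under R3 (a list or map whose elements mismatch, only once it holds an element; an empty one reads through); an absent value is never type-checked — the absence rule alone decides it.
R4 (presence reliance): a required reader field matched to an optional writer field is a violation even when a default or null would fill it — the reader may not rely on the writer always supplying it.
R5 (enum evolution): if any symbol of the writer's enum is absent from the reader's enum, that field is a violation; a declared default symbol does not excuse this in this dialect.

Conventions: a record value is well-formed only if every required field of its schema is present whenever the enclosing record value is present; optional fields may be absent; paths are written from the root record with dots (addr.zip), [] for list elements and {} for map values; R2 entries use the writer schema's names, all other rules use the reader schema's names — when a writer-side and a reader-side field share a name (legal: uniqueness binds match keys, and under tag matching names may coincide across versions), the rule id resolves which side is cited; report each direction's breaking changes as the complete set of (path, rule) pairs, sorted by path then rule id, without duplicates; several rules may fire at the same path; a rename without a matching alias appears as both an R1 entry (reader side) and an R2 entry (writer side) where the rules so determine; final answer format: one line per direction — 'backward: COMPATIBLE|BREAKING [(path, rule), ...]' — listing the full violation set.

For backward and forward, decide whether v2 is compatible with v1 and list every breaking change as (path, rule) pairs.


backward: BREAKING [(seq, R1), (status, R1), (status, R4)]; forward: BREAKING [(age, R2), (meta, R1), (meta, R4), (seq, R2)]

arrows below run writer -> reader for Order
backward pass over Order, reader schema v2, writer schema v1:
  status: paired with writer status (Color -> Color; writer optional)
  age: no writer match
  codes: paired with writer codes (map<string, string> -> map<string, string>; writer optional)
  meta: paired with writer meta (Address -> Address; writer required)
  id: paired with writer id (int32 -> int32; writer required)
  seq: no writer match
  verified: paired with writer verified (bool -> bool; writer required)
  meta.blob: paired with writer meta.blob (bytes -> bytes; writer optional)
  meta.notes: paired with writer meta.notes (string -> string; writer required)
  meta.street: paired with writer meta.street (string -> string; writer required)
  breaking: (seq, R1)
  breaking: (status, R1)
  breaking: (status, R4)
  => backward verdict for Order: BREAKING, 3 violation(s)
forward pass over Order, reader schema v1, writer schema v2:
  status: paired with writer status (Color -> Color; writer required)
  codes: paired with writer codes (map<string, string> -> map<string, string>; writer optional)
  meta: paired with writer meta (Address -> Address; writer optional)
  id: paired with writer id (int32 -> int32; writer required)
  verified: paired with writer verified (bool -> bool; writer required)
  writer field age has no reader counterpart
  writer field seq has no reader counterpart
  meta.blob: paired with writer meta.blob (bytes -> bytes; writer optional)
  meta.notes: paired with writer meta.notes (string -> string; writer required)
  meta.street: paired with writer meta.street (string -> string; writer required)
  breaking: (age, R2)
  breaking: (meta, R1)
  breaking: (meta, R4)
  breaking: (seq, R2)
  => forward verdict for Order: BREAKING, 4 violation(s)
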